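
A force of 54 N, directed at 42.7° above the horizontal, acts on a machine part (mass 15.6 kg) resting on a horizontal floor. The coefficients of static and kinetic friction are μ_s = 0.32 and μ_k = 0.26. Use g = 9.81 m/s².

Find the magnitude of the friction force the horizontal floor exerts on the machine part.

f ≈ 30.3 N

Vertical equilibrium gives N = m g − P sin α = 116.4 N.
For equilibrium, f = P cos α = 54×cos 42.7° = 39.69 N.
μ_s N = 0.32 × 116.4 = 37.25 N.
The required friction exceeds μ_s N, so the machine part moves and f = μ_k N = 30.3 N.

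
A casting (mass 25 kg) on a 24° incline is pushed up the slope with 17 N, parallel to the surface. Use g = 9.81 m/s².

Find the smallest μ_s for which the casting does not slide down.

μ_s,min ≈ 0.369

N = m g cos θ = 224 N.
Friction must make up the shortfall along the incline: f = m g sin θ − P = 99.75 − 17 = 82.75 N.
At the threshold f = μ_s N, so μ_s,min = 82.75/224 = 0.369.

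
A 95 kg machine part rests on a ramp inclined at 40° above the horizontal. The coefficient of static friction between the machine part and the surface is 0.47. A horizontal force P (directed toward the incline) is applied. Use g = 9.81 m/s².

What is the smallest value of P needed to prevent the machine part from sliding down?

The machine part tends to slide down (tan θ > μ_s), so at the point of impending slip friction acts up-slope at its limit: f = μ_s N.
Perpendicular to the incline: N = m g cos θ + P sin θ.
Along the incline: P cos θ + μ_s N = m g sin θ, i.e. P cos θ + μ_s (m g cos θ + P sin θ) = m g sin θ.
Solving, P (cos θ + μ_s sin θ) = m g (sin θ − μ_s cos θ), so P = 932×0.2827/1.068 = 247 N.

P_min ≈ 247 N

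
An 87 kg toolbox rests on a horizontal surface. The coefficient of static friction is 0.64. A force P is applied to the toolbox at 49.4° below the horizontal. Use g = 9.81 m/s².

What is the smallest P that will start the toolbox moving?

P ≈ 3310 N

N = m g + P sin α (the push presses the toolbox into the horizontal surface).
At impending slip, P cos α = μ_s N = μ_s (m g + P sin α).
Solving: P (cos α − μ_s sin α) = μ_s m g → P = 0.64×853/(cos 49.4° − 0.64 sin 49.4°) = 546/0.1648 = 3310 N.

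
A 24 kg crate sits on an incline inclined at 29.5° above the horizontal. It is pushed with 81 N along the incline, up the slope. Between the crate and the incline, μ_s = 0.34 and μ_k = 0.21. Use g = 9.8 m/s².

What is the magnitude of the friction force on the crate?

f ≈ 34.8 N (up the incline)

Perpendicular to the surface, N = m g cos θ = 24·9.8·cos 29.5° = 204.7 N.
The friction needed for equilibrium is m g sin θ − P = 115.8 − 81 = 34.82 N, measured positive up-slope.
The static-friction ceiling is μ_s N = 0.34 × 204.7 = 69.6 N.
Since |34.82| ≤ 69.6 N, static friction is sufficient; f equals the required value, not μ_s N.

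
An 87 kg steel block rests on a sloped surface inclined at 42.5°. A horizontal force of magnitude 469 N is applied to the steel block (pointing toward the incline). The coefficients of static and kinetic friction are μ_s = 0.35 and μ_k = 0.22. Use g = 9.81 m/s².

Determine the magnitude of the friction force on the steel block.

Resolve perpendicular to the incline: N = m g cos θ + P sin θ = 87×9.81×cos 42.5° + 469×sin 42.5° = 946.1 N.
Parallel to the incline: P cos θ − m g sin θ = 345.8 − 576.6 = -230.8 N; the friction needed to balance this is 230.8 N acting up the slope.
The limit of static friction is μ_s N = 331.1 N.
Since 230.8 N is within the 331.1 N limit, the steel block stays put and friction is exactly 231 N.

f ≈ 231 N (up the incline)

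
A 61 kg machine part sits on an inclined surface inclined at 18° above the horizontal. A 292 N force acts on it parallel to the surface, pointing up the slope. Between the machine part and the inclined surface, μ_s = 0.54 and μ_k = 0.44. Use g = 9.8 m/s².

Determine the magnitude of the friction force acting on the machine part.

f ≈ 107 N (down the incline)

The normal reaction is N = m g cos θ = 568.5 N.
Parallel to the incline, ΣF = 0 gives f = m g sin θ − P = 184.7 − 292 = -107.3 N (up-slope positive).
Static friction can supply at most μ_s N = 307 N.
Since |-107.3| ≤ 307 N, the machine part remains in static equilibrium and friction takes exactly the required value.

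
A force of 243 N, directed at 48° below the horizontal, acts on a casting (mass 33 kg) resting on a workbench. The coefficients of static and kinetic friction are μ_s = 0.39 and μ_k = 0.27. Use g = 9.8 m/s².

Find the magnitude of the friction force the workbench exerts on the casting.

The vertical component of P adds to the normal force: N = m g + P sin α = 323.4 + 180.6 = 504 N.
The horizontal driving force is P cos α = 162.6 N, so equilibrium needs friction f = 162.6 N.
The static-friction limit is μ_s N = 196.6 N.
162.6 ≤ 196.6 N → static; friction equals the required 163 N.

f ≈ 163 N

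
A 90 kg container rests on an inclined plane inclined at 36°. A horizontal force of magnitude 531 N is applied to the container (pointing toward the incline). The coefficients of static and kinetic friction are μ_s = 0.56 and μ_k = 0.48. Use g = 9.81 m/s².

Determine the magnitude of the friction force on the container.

The horizontal push has a component P sin θ into the surface, so N = m g cos θ + P sin θ = 714.3 + 312.1 = 1026 N.
Along the incline, the net driving force (taking up-slope positive) is P cos θ − m g sin θ = 429.6 − 519 = -89.37 N, so equilibrium requires friction f = 89.37 N (up-slope).
The limit of static friction is μ_s N = 574.8 N.
Since 89.37 N is within the 574.8 N limit, the container stays put and friction is exactly 89.4 N.

f ≈ 89.4 N (up the incline)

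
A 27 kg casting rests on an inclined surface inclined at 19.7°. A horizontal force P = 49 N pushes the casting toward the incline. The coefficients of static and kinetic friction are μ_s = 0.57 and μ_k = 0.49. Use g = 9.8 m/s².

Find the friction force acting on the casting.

f ≈ 43.1 N (up the incline)

Resolve perpendicular to the incline: N = m g cos θ + P sin θ = 27×9.8×cos 19.7° + 49×sin 19.7° = 265.6 N.
Parallel to the incline: P cos θ − m g sin θ = 46.13 − 89.2 = -43.06 N; the friction needed to balance this is 43.06 N acting up the slope.
Maximum static friction: μ_s N = 0.57 × 265.6 = 151.4 N.
Since 43.06 N is within the 151.4 N limit, the casting stays put and friction is exactly 43.1 N.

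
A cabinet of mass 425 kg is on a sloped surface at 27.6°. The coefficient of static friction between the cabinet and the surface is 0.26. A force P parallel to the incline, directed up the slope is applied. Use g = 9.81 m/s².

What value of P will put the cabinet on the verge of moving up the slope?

At impending motion up the slope, friction acts down-slope at its limit: f = μ_s N.
P is parallel to the surface, so N = m g cos θ = 3690 N.
Along the incline: P = m g sin θ + μ_s N = 1930 + 0.26×3690 = 2890 N.

P ≈ 2890 N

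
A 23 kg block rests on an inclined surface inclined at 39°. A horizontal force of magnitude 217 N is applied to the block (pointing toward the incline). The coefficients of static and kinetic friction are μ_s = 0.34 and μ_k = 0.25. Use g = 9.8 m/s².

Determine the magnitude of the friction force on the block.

The horizontal push has a component P sin θ into the surface, so N = m g cos θ + P sin θ = 175.2 + 136.6 = 311.7 N.
Along the incline, the net driving force (taking up-slope positive) is P cos θ − m g sin θ = 168.6 − 141.8 = 26.79 N, so equilibrium requires friction f = -26.79 N (down-slope).
The limit of static friction is μ_s N = 106 N.
|f_req| = 26.79 ≤ 106 N → the block is in equilibrium; friction equals the required value.

f ≈ 26.8 N (down the incline)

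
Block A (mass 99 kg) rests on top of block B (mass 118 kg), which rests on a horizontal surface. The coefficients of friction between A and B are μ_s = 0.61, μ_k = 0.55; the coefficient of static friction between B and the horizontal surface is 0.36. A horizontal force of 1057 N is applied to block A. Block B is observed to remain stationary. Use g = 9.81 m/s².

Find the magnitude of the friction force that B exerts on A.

Normal force at the A–B interface: N₁ = m_A g = 971.2 N.
So the A–B interface can sustain at most μ_s N₁ = 592.4 N of static friction.
Since P = 1057 N > 592.4 N, A slides on B; the A–B friction is kinetic: f₁ = μ_k N₁ = 0.55×971.2 = 534 N.
By Newton's third law B feels 534 N forward from A. With B stationary, the floor's static friction on B balances it: f₂ = 534 N (well within μ_s(m_A+m_B)g = 766.4 N).

f ≈ 534 N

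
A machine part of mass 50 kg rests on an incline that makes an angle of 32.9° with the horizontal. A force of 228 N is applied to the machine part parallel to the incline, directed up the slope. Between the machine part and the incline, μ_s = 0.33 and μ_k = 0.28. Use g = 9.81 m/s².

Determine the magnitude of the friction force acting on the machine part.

Perpendicular to the surface, N = m g cos θ = 50·9.81·cos 32.9° = 411.8 N.
For equilibrium along the incline the friction force must supply f = m g sin θ − P = 266.4 − 228 = 38.43 N (positive meaning up-slope).
Maximum static friction available: μ_s N = 0.33 × 411.8 = 135.9 N.
Since |38.43| ≤ 135.9 N, the machine part remains in static equilibrium and friction takes exactly the required value.

f ≈ 38.4 N (up the incline)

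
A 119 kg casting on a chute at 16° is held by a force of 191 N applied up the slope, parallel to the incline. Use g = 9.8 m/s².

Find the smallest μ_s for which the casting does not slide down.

N = m g cos θ = 1121 N.
Friction must make up the shortfall along the incline: f = m g sin θ − P = 321.4 − 191 = 130.4 N.
At the threshold f = μ_s N, so μ_s,min = 130.4/1121 = 0.116.

μ_s,min ≈ 0.116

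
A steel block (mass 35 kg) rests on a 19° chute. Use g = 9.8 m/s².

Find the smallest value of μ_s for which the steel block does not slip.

μ_s,min ≈ 0.344

At the slip threshold m g sin θ = μ_s m g cos θ, so μ_s,min = tan θ.
μ_s,min = tan 19° = 0.344.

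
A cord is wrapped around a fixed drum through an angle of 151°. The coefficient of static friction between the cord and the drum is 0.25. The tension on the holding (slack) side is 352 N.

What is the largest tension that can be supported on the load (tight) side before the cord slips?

At impending slip the capstan equation gives T₂/T₁ = e^{μβ} with β in radians.
β = 151° × π/180 = 2.635 rad.
e^{μβ} = e^{0.25×2.635} = 1.933.
T₂ = T₁ · e^{μβ} = 352 × 1.933 = 680 N.

T_max ≈ 680 N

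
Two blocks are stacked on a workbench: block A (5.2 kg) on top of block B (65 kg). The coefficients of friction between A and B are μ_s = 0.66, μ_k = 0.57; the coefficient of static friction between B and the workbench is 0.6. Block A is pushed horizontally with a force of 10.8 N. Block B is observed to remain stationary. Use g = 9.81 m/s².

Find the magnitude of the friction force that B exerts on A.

f ≈ 10.8 N

Between the blocks, N₁ = m_A g = 51.01 N.
So the A–B interface can sustain at most μ_s N₁ = 33.67 N of static friction.
P = 10.8 N is within that limit, so A and B move together (both at rest); the A–B friction is simply f₁ = P = 10.8 N.
By Newton's third law B feels 10.8 N forward from A. With B stationary, the floor's static friction on B balances it: f₂ = 10.8 N (well within μ_s(m_A+m_B)g = 413.2 N).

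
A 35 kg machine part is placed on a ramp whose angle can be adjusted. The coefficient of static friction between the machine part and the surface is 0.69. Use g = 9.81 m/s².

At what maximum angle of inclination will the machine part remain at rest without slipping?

At the slip threshold, m g sin θ = μ_s · m g cos θ, so tan θ = μ_s.
θ_max = arctan(0.69) = 34.6°.

θ_max ≈ 34.6°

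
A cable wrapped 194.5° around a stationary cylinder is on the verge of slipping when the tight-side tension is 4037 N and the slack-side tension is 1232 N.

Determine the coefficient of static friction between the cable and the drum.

T₂/T₁ = e^{μβ} → μ = ln(T₂/T₁)/β.
β = 194.5° = 3.395 rad.
μ = ln(4037/1232)/3.395 = ln(3.277)/3.395 = 0.35.

μ ≈ 0.35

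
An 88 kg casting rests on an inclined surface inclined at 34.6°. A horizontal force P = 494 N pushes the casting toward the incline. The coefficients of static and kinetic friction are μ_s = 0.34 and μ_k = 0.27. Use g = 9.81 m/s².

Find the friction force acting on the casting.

f ≈ 83.6 N (up the incline)

Normal direction: N = m g cos θ + P sin θ = 991.1 N.
Along the incline, the net driving force (taking up-slope positive) is P cos θ − m g sin θ = 406.6 − 490.2 = -83.58 N, so equilibrium requires friction f = 83.58 N (up-slope).
The limit of static friction is μ_s N = 337 N.
|f_req| = 83.58 ≤ 337 N → the casting is in equilibrium; friction equals the required value.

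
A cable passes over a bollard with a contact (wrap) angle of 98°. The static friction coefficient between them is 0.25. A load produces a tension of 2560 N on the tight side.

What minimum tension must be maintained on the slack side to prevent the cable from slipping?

Capstan equation at impending slip: T_tight/T_slack = e^{μβ}.
β = 98° = 1.71 rad; e^{μβ} = e^{0.25×1.71} = 1.534.
T_slack = T_tight / e^{μβ} = 2560 / 1.534 = 1670 N.

T_min ≈ 1670 N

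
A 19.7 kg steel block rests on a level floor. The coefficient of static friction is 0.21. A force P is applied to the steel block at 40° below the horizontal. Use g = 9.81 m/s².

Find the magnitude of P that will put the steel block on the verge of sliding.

P ≈ 64.3 N

N = m g + P sin α (the push presses the steel block into the level floor).
At impending slip, P cos α = μ_s N = μ_s (m g + P sin α).
Solving: P (cos α − μ_s sin α) = μ_s m g → P = 0.21×193/(cos 40° − 0.21 sin 40°) = 40.6/0.6311 = 64.3 N.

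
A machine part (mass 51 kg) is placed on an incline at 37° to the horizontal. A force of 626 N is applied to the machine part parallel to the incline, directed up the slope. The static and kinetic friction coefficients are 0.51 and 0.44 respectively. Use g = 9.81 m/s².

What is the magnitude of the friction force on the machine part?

f ≈ 176 N (down the incline)

Perpendicular to the surface, N = m g cos θ = 51·9.81·cos 37° = 399.6 N.
For equilibrium along the incline the friction force must supply f = m g sin θ − P = 301.1 − 626 = -324.9 N (positive meaning up-slope).
The static-friction ceiling is μ_s N = 0.51 × 399.6 = 203.8 N.
Since |-324.9| > 203.8 N, static friction cannot hold it; the machine part slides up the incline and kinetic friction applies: f = μ_k N = 0.44 × 399.6 = 176 N.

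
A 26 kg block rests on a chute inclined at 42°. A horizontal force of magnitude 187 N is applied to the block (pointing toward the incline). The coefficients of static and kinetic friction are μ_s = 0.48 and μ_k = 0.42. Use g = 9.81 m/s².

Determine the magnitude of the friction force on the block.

f ≈ 31.7 N (up the incline)

Resolve perpendicular to the incline: N = m g cos θ + P sin θ = 26×9.81×cos 42° + 187×sin 42° = 314.7 N.
Along the incline, the net driving force (taking up-slope positive) is P cos θ − m g sin θ = 139 − 170.7 = -31.7 N, so equilibrium requires friction f = 31.7 N (up-slope).
Maximum static friction: μ_s N = 0.48 × 314.7 = 151 N.
|f_req| = 31.7 ≤ 151 N → the block is in equilibrium; friction equals the required value.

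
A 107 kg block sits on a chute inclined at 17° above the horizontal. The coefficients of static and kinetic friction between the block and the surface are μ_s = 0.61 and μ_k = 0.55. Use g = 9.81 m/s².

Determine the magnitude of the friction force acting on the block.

f ≈ 307 N (up the incline)

Normal force: N = m g cos θ = 107 × 9.81 × cos 17° = 1004 N.
For equilibrium along the incline, friction must balance the weight component: f = m g sin θ = 306.9 N up the slope.
Static friction can supply at most μ_s N = 612.3 N.
Since |306.9| ≤ 612.3 N, static friction is sufficient; f equals the required value, not μ_s N.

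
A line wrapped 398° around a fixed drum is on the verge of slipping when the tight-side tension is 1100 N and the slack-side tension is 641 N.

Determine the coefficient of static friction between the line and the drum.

μ ≈ 0.0777

T₂/T₁ = e^{μβ} → μ = ln(T₂/T₁)/β.
β = 398° = 6.946 rad.
μ = ln(1100/641)/6.946 = ln(1.716)/6.946 = 0.0777.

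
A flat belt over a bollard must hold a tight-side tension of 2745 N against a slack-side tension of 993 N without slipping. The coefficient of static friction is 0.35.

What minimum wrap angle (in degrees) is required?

β_min ≈ 166°

T₂/T₁ = e^{μβ} → β = ln(T₂/T₁)/μ.
β = ln(2745/993)/0.35 = 1.017/0.35 = 2.905 rad.
In degrees: β = 2.905 × 180/π = 166°.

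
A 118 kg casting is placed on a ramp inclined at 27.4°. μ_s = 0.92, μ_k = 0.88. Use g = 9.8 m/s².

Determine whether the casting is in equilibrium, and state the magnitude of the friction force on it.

N = m g cos θ = 1030 N.
Down-slope weight component: m g sin θ = 532 N.
μ_s N = 945 N.
532 ≤ 945 N, so it stays put; friction = 532 N.

f ≈ 532 N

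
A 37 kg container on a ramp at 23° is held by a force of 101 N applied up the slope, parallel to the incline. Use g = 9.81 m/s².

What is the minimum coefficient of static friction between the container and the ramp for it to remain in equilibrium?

μ_s,min ≈ 0.122

N = m g cos θ = 334.1 N.
Friction must make up the shortfall along the incline: f = m g sin θ − P = 141.8 − 101 = 40.82 N.
At the threshold f = μ_s N, so μ_s,min = 40.82/334.1 = 0.122.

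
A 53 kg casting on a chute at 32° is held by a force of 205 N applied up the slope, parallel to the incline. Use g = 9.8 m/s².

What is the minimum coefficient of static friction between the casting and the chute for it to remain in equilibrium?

μ_s,min ≈ 0.159

N = m g cos θ = 440.5 N.
Friction must make up the shortfall along the incline: f = m g sin θ − P = 275.2 − 205 = 70.24 N.
At the threshold f = μ_s N, so μ_s,min = 70.24/440.5 = 0.159.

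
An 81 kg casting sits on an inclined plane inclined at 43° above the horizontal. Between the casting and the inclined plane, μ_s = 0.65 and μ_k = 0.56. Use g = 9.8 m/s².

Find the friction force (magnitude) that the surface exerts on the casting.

f ≈ 325 N (up the incline)

The normal reaction is N = m g cos θ = 580.5 N.
Along the slope the weight component is m g sin θ = 541.4 N; friction must supply exactly this, acting up-slope.
The static-friction ceiling is μ_s N = 0.65 × 580.5 = 377.4 N.
Since |541.4| > 377.4 N, static friction cannot hold it; the casting slides down the incline and kinetic friction applies: f = μ_k N = 0.56 × 580.5 = 325 N.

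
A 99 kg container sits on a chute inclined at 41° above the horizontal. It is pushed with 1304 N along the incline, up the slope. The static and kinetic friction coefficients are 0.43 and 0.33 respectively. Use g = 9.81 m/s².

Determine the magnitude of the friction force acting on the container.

f ≈ 242 N (down the incline)

Normal force: N = m g cos θ = 99 × 9.81 × cos 41° = 733 N.
Parallel to the incline, ΣF = 0 gives f = m g sin θ − P = 637.2 − 1304 = -666.8 N (up-slope positive).
The static-friction ceiling is μ_s N = 0.43 × 733 = 315.2 N.
Since |-666.8| > 315.2 N, static friction cannot hold it; the container slides up the incline and kinetic friction applies: f = μ_k N = 0.33 × 733 = 242 N.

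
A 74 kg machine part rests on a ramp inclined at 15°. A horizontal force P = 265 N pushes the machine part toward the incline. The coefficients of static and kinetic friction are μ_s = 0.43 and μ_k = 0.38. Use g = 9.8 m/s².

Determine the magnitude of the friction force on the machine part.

f ≈ 68.3 N (down the incline)

Normal direction: N = m g cos θ + P sin θ = 769.1 N.
Along the incline, the net driving force (taking up-slope positive) is P cos θ − m g sin θ = 256 − 187.7 = 68.27 N, so equilibrium requires friction f = -68.27 N (down-slope).
Maximum static friction: μ_s N = 0.43 × 769.1 = 330.7 N.
|f_req| = 68.27 ≤ 330.7 N → the machine part is in equilibrium; friction equals the required value.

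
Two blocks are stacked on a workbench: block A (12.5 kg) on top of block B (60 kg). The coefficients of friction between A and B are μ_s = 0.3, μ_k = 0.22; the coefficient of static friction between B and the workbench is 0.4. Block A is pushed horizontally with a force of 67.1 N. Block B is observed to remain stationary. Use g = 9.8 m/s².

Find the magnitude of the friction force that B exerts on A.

Between the blocks, N₁ = m_A g = 122.5 N.
Maximum static friction on A from B: μ_s N₁ = 0.3×122.5 = 36.75 N.
P = 67.1 N exceeds that limit, so A slips over B and the interface friction becomes kinetic: f₁ = μ_k N₁ = 0.22×122.5 = 27 N.
By Newton's third law B feels 27 N forward from A. With B stationary, the floor's static friction on B balances it: f₂ = 27 N (well within μ_s(m_A+m_B)g = 284.2 N).

f ≈ 27 N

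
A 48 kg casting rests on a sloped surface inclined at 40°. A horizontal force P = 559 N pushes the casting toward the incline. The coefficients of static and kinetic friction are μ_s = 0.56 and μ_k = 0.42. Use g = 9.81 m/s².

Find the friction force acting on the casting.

f ≈ 126 N (down the incline)

Normal direction: N = m g cos θ + P sin θ = 720 N.
Along the incline, the net driving force (taking up-slope positive) is P cos θ − m g sin θ = 428.2 − 302.7 = 125.5 N, so equilibrium requires friction f = -125.5 N (down-slope).
The limit of static friction is μ_s N = 403.2 N.
Since 125.5 N is within the 403.2 N limit, the casting stays put and friction is exactly 126 N.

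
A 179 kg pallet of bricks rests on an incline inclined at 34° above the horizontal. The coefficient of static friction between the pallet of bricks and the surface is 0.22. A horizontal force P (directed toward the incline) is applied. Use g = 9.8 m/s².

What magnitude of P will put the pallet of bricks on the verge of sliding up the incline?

At impending motion up the slope, friction acts down-slope at its limit: f = μ_s N.
Perpendicular to the incline: N = m g cos θ + P sin θ.
Along the incline: P cos θ = m g sin θ + μ_s N = m g sin θ + μ_s (m g cos θ + P sin θ).
Solving, P (cos θ − μ_s sin θ) = m g (sin θ + μ_s cos θ), so P = 179×9.8×(sin 34° + 0.22 cos 34°)/(cos 34° − 0.22 sin 34°) = 1750×0.7416/0.706 = 1840 N.

P ≈ 1840 N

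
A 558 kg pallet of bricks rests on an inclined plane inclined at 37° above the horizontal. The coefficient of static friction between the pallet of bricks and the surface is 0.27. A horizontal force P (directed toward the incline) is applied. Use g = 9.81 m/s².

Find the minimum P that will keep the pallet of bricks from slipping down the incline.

The pallet of bricks tends to slide down (tan θ > μ_s), so at the point of impending slip friction acts up-slope at its limit: f = μ_s N.
Perpendicular to the incline: N = m g cos θ + P sin θ.
Along the incline: P cos θ + μ_s N = m g sin θ, i.e. P cos θ + μ_s (m g cos θ + P sin θ) = m g sin θ.
Solving, P (cos θ + μ_s sin θ) = m g (sin θ − μ_s cos θ), so P = 5470×0.3862/0.9611 = 2200 N.

P_min ≈ 2200 N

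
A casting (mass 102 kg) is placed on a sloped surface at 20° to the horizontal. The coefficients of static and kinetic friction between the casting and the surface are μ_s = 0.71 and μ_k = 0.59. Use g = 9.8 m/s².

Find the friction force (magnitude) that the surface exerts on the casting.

f ≈ 342 N (up the incline)

The normal reaction is N = m g cos θ = 939.3 N.
For equilibrium along the incline, friction must balance the weight component: f = m g sin θ = 341.9 N up the slope.
The static-friction ceiling is μ_s N = 0.71 × 939.3 = 666.9 N.
Since |341.9| ≤ 666.9 N, no slip — friction simply equals what equilibrium demands.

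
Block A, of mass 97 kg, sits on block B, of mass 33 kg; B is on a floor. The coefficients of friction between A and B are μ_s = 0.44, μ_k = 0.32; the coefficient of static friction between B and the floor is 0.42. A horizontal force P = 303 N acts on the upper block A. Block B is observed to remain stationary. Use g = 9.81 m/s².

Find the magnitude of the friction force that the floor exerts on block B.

f ≈ 303 N

Between the blocks, N₁ = m_A g = 951.6 N.
Maximum static friction on A from B: μ_s N₁ = 0.44×951.6 = 418.7 N.
Since P = 303 N ≤ 418.7 N, A does not slip on B; friction on A equals P = 303 N.
B experiences an equal 303 N forward from A (third law). B is in equilibrium, so the floor supplies f₂ = 303 N of static friction (limit μ_s(m_A+m_B)g = 535.6 N, not exceeded).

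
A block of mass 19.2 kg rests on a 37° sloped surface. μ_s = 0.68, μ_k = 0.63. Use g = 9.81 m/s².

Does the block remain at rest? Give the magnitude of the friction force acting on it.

N = m g cos θ = 150 N.
Down-slope weight component: m g sin θ = 113 N.
μ_s N = 102 N.
113 > 102 N, so it slides; kinetic friction f = μ_k N = 0.63×150 = 94.8 N.

f ≈ 94.8 N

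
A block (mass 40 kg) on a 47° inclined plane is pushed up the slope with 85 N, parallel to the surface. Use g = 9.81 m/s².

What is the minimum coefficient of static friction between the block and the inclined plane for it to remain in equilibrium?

μ_s,min ≈ 0.755

N = m g cos θ = 267.6 N.
Friction must make up the shortfall along the incline: f = m g sin θ − P = 287 − 85 = 202 N.
At the threshold f = μ_s N, so μ_s,min = 202/267.6 = 0.755.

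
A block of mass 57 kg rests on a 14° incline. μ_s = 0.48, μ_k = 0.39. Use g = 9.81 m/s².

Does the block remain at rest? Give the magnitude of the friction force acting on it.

f ≈ 135 N

N = m g cos θ = 543 N.
Down-slope weight component: m g sin θ = 135 N.
μ_s N = 260 N.
135 ≤ 260 N, so it stays put; friction = 135 N.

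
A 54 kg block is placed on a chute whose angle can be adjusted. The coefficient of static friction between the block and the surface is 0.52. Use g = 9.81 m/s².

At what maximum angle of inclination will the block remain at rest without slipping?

At the slip threshold, m g sin θ = μ_s · m g cos θ, so tan θ = μ_s.
θ_max = arctan(0.52) = 27.5°.

θ_max ≈ 27.5°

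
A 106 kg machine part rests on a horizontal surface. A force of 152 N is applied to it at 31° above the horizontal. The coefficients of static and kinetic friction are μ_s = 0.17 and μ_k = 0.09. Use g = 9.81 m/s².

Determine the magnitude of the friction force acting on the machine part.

f ≈ 130 N

Vertical equilibrium gives N = m g − P sin α = 961.6 N.
For equilibrium, f = P cos α = 152×cos 31° = 130.3 N.
The static-friction limit is μ_s N = 163.5 N.
130.3 ≤ 163.5 N → static; friction equals the required 130 N.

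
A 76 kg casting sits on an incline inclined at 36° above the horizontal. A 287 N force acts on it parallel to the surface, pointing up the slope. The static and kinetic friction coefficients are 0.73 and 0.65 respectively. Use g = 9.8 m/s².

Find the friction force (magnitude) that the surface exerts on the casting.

f ≈ 151 N (up the incline)

Perpendicular to the surface, N = m g cos θ = 76·9.8·cos 36° = 602.6 N.
The friction needed for equilibrium is m g sin θ − P = 437.8 − 287 = 150.8 N, measured positive up-slope.
Static friction can supply at most μ_s N = 439.9 N.
Since |150.8| ≤ 439.9 N, the casting remains in static equilibrium and friction takes exactly the required value.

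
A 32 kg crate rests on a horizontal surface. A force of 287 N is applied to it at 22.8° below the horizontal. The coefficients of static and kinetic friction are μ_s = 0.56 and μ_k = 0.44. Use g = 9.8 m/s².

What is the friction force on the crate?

f ≈ 187 N

The vertical component of P adds to the normal force: N = m g + P sin α = 313.6 + 111.2 = 424.8 N.
Horizontally, friction must balance P cos α = 264.6 N.
The static-friction limit is μ_s N = 237.9 N.
264.6 > 237.9 N → the crate slides; f = μ_k N = 0.44×424.8 = 187 N.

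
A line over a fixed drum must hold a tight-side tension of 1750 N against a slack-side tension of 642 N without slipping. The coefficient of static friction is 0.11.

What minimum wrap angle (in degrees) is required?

T₂/T₁ = e^{μβ} → β = ln(T₂/T₁)/μ.
β = ln(1750/642)/0.11 = 1.003/0.11 = 9.116 rad.
In degrees: β = 9.116 × 180/π = 522°.

β_min ≈ 522°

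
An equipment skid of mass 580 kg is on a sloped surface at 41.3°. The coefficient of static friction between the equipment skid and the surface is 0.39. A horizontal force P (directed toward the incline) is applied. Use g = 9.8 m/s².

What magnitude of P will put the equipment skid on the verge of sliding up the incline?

P ≈ 11000 N

At impending motion up the slope, friction acts down-slope at its limit: f = μ_s N.
Perpendicular to the incline: N = m g cos θ + P sin θ.
Along the incline: P cos θ = m g sin θ + μ_s N = m g sin θ + μ_s (m g cos θ + P sin θ).
Solving, P (cos θ − μ_s sin θ) = m g (sin θ + μ_s cos θ), so P = 580×9.8×(sin 41.3° + 0.39 cos 41.3°)/(cos 41.3° − 0.39 sin 41.3°) = 5680×0.953/0.4939 = 11000 N.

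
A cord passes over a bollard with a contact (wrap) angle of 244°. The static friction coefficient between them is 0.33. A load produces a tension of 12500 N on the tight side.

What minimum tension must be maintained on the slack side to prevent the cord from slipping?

Capstan equation at impending slip: T_tight/T_slack = e^{μβ}.
β = 244° = 4.259 rad; e^{μβ} = e^{0.33×4.259} = 4.077.
T_slack = T_tight / e^{μβ} = 12500 / 4.077 = 3070 N.

T_min ≈ 3070 N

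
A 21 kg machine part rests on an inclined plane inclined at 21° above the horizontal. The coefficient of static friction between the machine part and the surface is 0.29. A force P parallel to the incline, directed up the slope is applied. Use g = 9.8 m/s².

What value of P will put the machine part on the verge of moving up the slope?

P ≈ 129 N

At impending motion up the slope, friction acts down-slope at its limit: f = μ_s N.
P is parallel to the surface, so N = m g cos θ = 192 N.
Along the incline: P = m g sin θ + μ_s N = 73.8 + 0.29×192 = 129 N.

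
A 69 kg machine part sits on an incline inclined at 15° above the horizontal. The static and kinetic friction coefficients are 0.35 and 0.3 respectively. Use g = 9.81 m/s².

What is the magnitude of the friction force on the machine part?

f ≈ 175 N (up the incline)

Normal force: N = m g cos θ = 69 × 9.81 × cos 15° = 653.8 N.
Along the slope the weight component is m g sin θ = 175.2 N; friction must supply exactly this, acting up-slope.
Static friction can supply at most μ_s N = 228.8 N.
Since |175.2| ≤ 228.8 N, the machine part remains in static equilibrium and friction takes exactly the required value.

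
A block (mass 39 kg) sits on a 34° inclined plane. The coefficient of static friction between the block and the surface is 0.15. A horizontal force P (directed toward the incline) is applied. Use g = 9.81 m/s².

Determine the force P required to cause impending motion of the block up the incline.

P ≈ 351 N

At impending motion up the slope, friction acts down-slope at its limit: f = μ_s N.
Perpendicular to the incline: N = m g cos θ + P sin θ.
Along the incline: P cos θ = m g sin θ + μ_s N = m g sin θ + μ_s (m g cos θ + P sin θ).
Solving, P (cos θ − μ_s sin θ) = m g (sin θ + μ_s cos θ), so P = 39×9.81×(sin 34° + 0.15 cos 34°)/(cos 34° − 0.15 sin 34°) = 383×0.6835/0.7452 = 351 N.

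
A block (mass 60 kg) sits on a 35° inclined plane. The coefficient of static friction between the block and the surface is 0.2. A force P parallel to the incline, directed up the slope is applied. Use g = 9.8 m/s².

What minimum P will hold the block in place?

P_min ≈ 241 N

The block tends to slide down (tan θ > μ_s), so at the point of impending slip friction acts up-slope at its limit: f = μ_s N.
P is parallel to the surface, so N = m g cos θ = 482 N.
Along the incline: P + μ_s N = m g sin θ, so P = 337 − 0.2×482 = 241 N.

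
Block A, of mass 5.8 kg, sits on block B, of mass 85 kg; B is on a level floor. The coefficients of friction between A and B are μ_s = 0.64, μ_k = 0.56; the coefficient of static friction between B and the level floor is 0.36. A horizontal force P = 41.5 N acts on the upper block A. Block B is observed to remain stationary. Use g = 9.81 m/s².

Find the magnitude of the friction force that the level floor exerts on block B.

f ≈ 31.9 N

The normal force B exerts on A is simply A's weight, N₁ = 56.9 N.
So the A–B interface can sustain at most μ_s N₁ = 36.41 N of static friction.
Since P = 41.5 N > 36.41 N, A slides on B; the A–B friction is kinetic: f₁ = μ_k N₁ = 0.56×56.9 = 31.9 N.
By Newton's third law B feels 31.9 N forward from A. With B stationary, the floor's static friction on B balances it: f₂ = 31.9 N (well within μ_s(m_A+m_B)g = 320.7 N).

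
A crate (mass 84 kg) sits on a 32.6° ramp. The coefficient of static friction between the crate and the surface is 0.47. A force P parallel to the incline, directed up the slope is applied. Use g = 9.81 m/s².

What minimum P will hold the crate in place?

The crate tends to slide down (tan θ > μ_s), so at the point of impending slip friction acts up-slope at its limit: f = μ_s N.
P is parallel to the surface, so N = m g cos θ = 694 N.
Along the incline: P + μ_s N = m g sin θ, so P = 444 − 0.47×694 = 118 N.

P_min ≈ 118 N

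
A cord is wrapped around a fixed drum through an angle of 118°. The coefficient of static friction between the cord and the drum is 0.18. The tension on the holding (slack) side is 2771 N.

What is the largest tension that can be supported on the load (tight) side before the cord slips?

At impending slip the capstan equation gives T₂/T₁ = e^{μβ} with β in radians.
β = 118° × π/180 = 2.059 rad.
e^{μβ} = e^{0.18×2.059} = 1.449.
T₂ = T₁ · e^{μβ} = 2771 × 1.449 = 4010 N.

T_max ≈ 4010 N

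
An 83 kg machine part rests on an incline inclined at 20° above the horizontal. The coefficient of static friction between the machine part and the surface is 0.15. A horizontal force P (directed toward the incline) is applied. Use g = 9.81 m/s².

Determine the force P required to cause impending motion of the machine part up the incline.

P ≈ 443 N

At impending motion up the slope, friction acts down-slope at its limit: f = μ_s N.
Perpendicular to the incline: N = m g cos θ + P sin θ.
Along the incline: P cos θ = m g sin θ + μ_s N = m g sin θ + μ_s (m g cos θ + P sin θ).
Solving, P (cos θ − μ_s sin θ) = m g (sin θ + μ_s cos θ), so P = 83×9.81×(sin 20° + 0.15 cos 20°)/(cos 20° − 0.15 sin 20°) = 814×0.483/0.8884 = 443 N.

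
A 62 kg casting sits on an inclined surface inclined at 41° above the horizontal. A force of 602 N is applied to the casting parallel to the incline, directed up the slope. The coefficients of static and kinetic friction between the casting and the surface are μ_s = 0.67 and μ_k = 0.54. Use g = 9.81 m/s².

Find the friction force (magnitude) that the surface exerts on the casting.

f ≈ 203 N (down the incline)

Normal force: N = m g cos θ = 62 × 9.81 × cos 41° = 459 N.
For equilibrium along the incline the friction force must supply f = m g sin θ − P = 399 − 602 = -203 N (positive meaning up-slope).
Maximum static friction available: μ_s N = 0.67 × 459 = 307.5 N.
Since |-203| ≤ 307.5 N, no slip — friction simply equals what equilibrium demands.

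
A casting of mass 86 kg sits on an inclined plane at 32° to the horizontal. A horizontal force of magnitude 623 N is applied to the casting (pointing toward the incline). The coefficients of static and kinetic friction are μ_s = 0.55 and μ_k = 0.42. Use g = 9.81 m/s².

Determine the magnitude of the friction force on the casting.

The horizontal push has a component P sin θ into the surface, so N = m g cos θ + P sin θ = 715.5 + 330.1 = 1046 N.
Parallel to the incline: P cos θ − m g sin θ = 528.3 − 447.1 = 81.26 N; the friction needed to balance this is 81.26 N acting down the slope.
The limit of static friction is μ_s N = 575.1 N.
Since 81.26 N is within the 575.1 N limit, the casting stays put and friction is exactly 81.3 N.

f ≈ 81.3 N (down the incline)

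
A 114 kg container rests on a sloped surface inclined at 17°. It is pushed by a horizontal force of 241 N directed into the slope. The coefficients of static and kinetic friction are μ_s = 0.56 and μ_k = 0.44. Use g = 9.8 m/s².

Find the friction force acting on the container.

The horizontal push has a component P sin θ into the surface, so N = m g cos θ + P sin θ = 1068 + 70.46 = 1139 N.
Parallel to the incline: P cos θ − m g sin θ = 230.5 − 326.6 = -96.17 N; the friction needed to balance this is 96.17 N acting up the slope.
Maximum static friction: μ_s N = 0.56 × 1139 = 637.8 N.
|f_req| = 96.17 ≤ 637.8 N → the container is in equilibrium; friction equals the required value.

f ≈ 96.2 N (up the incline)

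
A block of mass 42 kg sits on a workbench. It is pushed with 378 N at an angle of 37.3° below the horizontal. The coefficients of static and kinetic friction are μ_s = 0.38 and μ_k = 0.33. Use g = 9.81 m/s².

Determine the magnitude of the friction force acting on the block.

The vertical component of P adds to the normal force: N = m g + P sin α = 412 + 229.1 = 641.1 N.
Horizontally, friction must balance P cos α = 300.7 N.
The static-friction limit is μ_s N = 243.6 N.
The required friction exceeds μ_s N, so the block moves and f = μ_k N = 212 N.

f ≈ 212 N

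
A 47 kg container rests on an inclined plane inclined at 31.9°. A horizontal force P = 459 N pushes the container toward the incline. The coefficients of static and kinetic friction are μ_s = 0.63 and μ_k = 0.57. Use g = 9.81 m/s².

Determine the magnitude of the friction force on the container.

f ≈ 146 N (down the incline)

The horizontal push has a component P sin θ into the surface, so N = m g cos θ + P sin θ = 391.4 + 242.6 = 634 N.
Along the incline, the net driving force (taking up-slope positive) is P cos θ − m g sin θ = 389.7 − 243.6 = 146 N, so equilibrium requires friction f = -146 N (down-slope).
Maximum static friction: μ_s N = 0.63 × 634 = 399.4 N.
|f_req| = 146 ≤ 399.4 N → the container is in equilibrium; friction equals the required value.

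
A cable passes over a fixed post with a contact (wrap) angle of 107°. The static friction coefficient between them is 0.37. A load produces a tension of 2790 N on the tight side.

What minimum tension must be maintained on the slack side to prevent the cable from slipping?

Capstan equation at impending slip: T_tight/T_slack = e^{μβ}.
β = 107° = 1.868 rad; e^{μβ} = e^{0.37×1.868} = 1.996.
T_slack = T_tight / e^{μβ} = 2790 / 1.996 = 1400 N.

T_min ≈ 1400 N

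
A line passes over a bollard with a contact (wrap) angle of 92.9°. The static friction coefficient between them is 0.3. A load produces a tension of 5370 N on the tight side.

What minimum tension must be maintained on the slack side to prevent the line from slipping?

T_min ≈ 3300 N

Capstan equation at impending slip: T_tight/T_slack = e^{μβ}.
β = 92.9° = 1.621 rad; e^{μβ} = e^{0.3×1.621} = 1.626.
T_slack = T_tight / e^{μβ} = 5370 / 1.626 = 3300 N.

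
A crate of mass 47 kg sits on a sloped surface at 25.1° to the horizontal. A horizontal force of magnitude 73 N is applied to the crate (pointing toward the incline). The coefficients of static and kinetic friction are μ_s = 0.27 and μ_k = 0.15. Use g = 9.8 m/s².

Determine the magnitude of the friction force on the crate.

Resolve perpendicular to the incline: N = m g cos θ + P sin θ = 47×9.8×cos 25.1° + 73×sin 25.1° = 448.1 N.
Along the incline, the net driving force (taking up-slope positive) is P cos θ − m g sin θ = 66.11 − 195.4 = -129.3 N, so equilibrium requires friction f = 129.3 N (up-slope).
Maximum static friction: μ_s N = 0.27 × 448.1 = 121 N.
|f_req| = 129.3 > 121 N → the crate slides down the incline; f = μ_k N = 0.15 × 448.1 = 67.2 N.

f ≈ 67.2 N (up the incline)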